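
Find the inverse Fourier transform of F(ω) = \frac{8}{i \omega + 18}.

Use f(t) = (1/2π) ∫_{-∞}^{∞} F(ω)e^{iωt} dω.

f(t) = 8 e^{- 18 t} u\left(t\right)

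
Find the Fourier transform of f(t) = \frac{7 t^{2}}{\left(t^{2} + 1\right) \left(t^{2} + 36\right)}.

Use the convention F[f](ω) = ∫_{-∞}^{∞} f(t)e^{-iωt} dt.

F(ω) = \frac{\pi \left(6 - e^{5 \left|{\omega}\right|}\right) e^{- 6 \left|{\omega}\right|}}{5}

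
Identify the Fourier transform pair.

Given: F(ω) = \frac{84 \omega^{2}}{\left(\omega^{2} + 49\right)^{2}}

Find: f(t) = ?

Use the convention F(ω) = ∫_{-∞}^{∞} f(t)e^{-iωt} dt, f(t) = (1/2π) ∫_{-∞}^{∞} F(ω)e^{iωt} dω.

f(t) = 3 \left(1 - 7 \left|{t}\right|\right) e^{- 7 \left|{t}\right|}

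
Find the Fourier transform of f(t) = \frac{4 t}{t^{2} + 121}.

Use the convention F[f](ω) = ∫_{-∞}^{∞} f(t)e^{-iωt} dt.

F(ω) = - 4 i \pi e^{- 11 \left|{\omega}\right|} \operatorname{sign}{\left(\omega \right)}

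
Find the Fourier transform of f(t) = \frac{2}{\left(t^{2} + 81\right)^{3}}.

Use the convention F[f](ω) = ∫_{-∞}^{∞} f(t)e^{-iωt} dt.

F(ω) = \frac{\pi \left(27 \omega^{2} + 9 \left|{\omega}\right| + 1\right) e^{- 9 \left|{\omega}\right|}}{78732}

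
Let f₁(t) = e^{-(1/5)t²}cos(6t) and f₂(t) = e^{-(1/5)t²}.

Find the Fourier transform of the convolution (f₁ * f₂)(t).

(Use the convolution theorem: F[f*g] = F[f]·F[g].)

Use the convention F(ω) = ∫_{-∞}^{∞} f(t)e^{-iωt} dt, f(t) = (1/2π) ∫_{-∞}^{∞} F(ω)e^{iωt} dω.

F[f₁*f₂](ω) = \frac{5 \pi \left(e^{30 \omega} + 1\right) e^{- \frac{5 \omega^{2}}{2} - 15 \omega - 45}}{2}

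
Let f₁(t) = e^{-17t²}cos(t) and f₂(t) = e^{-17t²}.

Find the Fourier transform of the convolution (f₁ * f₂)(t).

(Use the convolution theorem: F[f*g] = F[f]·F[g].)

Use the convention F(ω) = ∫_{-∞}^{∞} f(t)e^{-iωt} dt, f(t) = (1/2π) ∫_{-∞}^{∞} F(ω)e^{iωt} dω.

F[f₁*f₂](ω) = \frac{\pi \left(e^{\frac{\omega}{17}} + 1\right) e^{- \frac{\omega^{2}}{34} - \frac{\omega}{34} - \frac{1}{68}}}{34}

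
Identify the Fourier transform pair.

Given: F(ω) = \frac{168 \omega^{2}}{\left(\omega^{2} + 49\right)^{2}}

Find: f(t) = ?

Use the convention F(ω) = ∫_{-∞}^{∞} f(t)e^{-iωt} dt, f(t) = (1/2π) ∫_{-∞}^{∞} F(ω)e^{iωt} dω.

f(t) = 6 \left(1 - 7 \left|{t}\right|\right) e^{- 7 \left|{t}\right|}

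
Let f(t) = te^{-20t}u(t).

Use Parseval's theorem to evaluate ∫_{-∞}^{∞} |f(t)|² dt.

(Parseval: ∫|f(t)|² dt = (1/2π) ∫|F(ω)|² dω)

∫|f(t)|² dt = \frac{1}{32000}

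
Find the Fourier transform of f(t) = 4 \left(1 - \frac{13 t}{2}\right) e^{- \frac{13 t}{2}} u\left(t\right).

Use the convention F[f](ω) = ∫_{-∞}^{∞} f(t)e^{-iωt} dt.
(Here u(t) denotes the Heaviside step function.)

F(ω) = \frac{16 i \omega}{- 4 \omega^{2} + 52 i \omega + 169}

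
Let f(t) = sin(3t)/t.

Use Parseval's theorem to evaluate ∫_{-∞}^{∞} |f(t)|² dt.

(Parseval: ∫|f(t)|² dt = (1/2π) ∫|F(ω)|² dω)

∫|f(t)|² dt = 3 \pi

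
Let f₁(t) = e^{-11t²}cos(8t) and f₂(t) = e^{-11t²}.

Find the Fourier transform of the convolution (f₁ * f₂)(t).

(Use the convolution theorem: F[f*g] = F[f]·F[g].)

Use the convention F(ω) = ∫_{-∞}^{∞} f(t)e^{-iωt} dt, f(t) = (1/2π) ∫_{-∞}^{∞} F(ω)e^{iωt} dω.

F[f₁*f₂](ω) = \frac{\pi \left(e^{\frac{8 \omega}{11}} + 1\right) e^{- \frac{\omega^{2}}{22} - \frac{4 \omega}{11} - \frac{16}{11}}}{22}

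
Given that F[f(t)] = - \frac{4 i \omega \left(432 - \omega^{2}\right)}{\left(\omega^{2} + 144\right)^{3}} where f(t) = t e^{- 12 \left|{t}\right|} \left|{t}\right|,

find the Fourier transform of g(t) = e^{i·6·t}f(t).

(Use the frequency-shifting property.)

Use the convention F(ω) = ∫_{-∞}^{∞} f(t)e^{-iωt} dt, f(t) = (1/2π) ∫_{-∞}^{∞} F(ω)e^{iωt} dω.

F[g](ω) = \frac{4 i \left(\omega - 6\right) \left(\left(\omega - 6\right)^{2} - 432\right)}{\left(\left(\omega - 6\right)^{2} + 144\right)^{3}}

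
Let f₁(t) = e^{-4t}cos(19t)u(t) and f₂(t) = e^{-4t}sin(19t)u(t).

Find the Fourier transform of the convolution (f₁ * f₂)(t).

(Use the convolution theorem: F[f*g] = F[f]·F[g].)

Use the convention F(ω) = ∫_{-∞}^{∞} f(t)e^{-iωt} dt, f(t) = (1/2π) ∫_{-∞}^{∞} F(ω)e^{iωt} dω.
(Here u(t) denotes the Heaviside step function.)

F[f₁*f₂](ω) = \frac{19 \left(i \omega + 4\right)}{\left(\left(i \omega + 4\right)^{2} + 361\right)^{2}}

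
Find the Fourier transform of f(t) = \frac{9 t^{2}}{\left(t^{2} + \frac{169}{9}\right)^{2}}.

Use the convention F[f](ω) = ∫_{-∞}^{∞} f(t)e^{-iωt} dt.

F(ω) = \frac{9 \pi \left(3 - 13 \left|{\omega}\right|\right) e^{- \frac{13 \left|{\omega}\right|}{3}}}{26}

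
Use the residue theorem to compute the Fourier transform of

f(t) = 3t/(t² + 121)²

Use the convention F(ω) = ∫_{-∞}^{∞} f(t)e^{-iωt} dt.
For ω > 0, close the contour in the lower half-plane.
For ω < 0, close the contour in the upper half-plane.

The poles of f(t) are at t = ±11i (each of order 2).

Let g(z) = f(z)e^{-iωz}; for large |z| the factor e^{-iωz} decays in the lower half-plane when ω > 0 and in the upper half-plane when ω < 0.

Case ω > 0 (lower half-plane, clockwise contour ⇒ F(ω) = -2πi·ΣRes):
  Res_{z = - 11 i} g(z) = \frac{3 \omega e^{- 11 \omega}}{44} (pole of order 2)
  F(ω) = -2πi·ΣRes = - \frac{3 i \pi \omega e^{- 11 \omega}}{22}

Case ω < 0 (upper half-plane, counterclockwise contour ⇒ F(ω) = +2πi·ΣRes):
  Res_{z = 11 i} g(z) = - \frac{3 \omega e^{11 \omega}}{44} (pole of order 2)
  F(ω) = 2πi·ΣRes = - \frac{3 i \pi \omega e^{11 \omega}}{22}

Both cases combine into a single formula in |ω|:

F(ω) = - \frac{3 i \pi \omega e^{- 11 \left|{\omega}\right|}}{22}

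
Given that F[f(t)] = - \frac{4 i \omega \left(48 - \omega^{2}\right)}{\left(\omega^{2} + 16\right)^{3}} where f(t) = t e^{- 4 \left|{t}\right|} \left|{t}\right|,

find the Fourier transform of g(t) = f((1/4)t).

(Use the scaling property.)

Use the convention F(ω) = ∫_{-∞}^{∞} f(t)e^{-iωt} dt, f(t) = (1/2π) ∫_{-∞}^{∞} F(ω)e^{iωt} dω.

F[g](ω) = \frac{i \omega \left(\omega^{2} - 3\right)}{4 \left(\omega^{2} + 1\right)^{3}}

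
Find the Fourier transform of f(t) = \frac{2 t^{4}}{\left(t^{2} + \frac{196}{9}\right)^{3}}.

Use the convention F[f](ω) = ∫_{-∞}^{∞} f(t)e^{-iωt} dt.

F(ω) = \frac{\pi \left(196 \omega^{2} - 210 \left|{\omega}\right| + 27\right) e^{- \frac{14 \left|{\omega}\right|}{3}}}{168}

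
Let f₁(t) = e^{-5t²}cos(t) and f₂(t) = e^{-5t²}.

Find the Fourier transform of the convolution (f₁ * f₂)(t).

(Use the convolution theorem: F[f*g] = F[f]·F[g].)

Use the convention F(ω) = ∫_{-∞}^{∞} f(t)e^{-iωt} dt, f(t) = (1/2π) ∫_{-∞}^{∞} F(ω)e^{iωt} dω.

F[f₁*f₂](ω) = \frac{\pi \left(e^{\frac{\omega}{5}} + 1\right) e^{- \frac{\omega^{2}}{10} - \frac{\omega}{10} - \frac{1}{20}}}{10}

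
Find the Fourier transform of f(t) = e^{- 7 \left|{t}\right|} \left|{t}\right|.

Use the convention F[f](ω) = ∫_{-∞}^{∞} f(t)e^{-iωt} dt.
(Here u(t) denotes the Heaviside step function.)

F(ω) = \frac{2 \left(49 - \omega^{2}\right)}{\left(\omega^{2} + 49\right)^{2}}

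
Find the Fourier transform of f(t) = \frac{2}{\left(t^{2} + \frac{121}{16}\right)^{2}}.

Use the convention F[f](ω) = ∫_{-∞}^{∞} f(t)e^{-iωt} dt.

F(ω) = \frac{16 \pi \left(11 \left|{\omega}\right| + 4\right) e^{- \frac{11 \left|{\omega}\right|}{4}}}{1331}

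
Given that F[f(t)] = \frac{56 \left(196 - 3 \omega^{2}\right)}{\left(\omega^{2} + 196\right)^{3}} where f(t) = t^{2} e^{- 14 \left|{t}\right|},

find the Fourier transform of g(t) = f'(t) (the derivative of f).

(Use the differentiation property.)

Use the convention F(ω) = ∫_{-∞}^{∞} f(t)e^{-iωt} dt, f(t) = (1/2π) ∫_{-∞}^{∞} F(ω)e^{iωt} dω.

F[g](ω) = - \frac{56 i \omega \left(3 \omega^{2} - 196\right)}{\left(\omega^{2} + 196\right)^{3}}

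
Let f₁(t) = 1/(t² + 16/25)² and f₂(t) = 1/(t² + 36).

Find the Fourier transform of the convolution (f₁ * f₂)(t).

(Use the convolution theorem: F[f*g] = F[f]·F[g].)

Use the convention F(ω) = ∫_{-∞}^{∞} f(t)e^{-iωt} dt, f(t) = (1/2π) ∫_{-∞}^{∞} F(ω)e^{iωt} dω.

F[f₁*f₂](ω) = \frac{25 \pi^{2} \left(4 \left|{\omega}\right| + 5\right) e^{- \frac{34 \left|{\omega}\right|}{5}}}{768}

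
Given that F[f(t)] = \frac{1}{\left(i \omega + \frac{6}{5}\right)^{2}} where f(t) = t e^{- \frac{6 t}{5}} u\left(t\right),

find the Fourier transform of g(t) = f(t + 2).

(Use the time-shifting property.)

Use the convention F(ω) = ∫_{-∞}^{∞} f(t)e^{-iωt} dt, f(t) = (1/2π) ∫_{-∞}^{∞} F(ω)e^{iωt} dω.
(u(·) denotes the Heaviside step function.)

F[g](ω) = \frac{25 e^{2 i \omega}}{\left(5 i \omega + 6\right)^{2}}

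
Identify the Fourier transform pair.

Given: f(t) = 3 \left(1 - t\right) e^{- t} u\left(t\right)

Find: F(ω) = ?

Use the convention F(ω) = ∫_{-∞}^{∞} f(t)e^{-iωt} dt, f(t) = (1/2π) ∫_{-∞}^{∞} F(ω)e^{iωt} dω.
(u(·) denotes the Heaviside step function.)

F(ω) = \frac{3 i \omega}{- \omega^{2} + 2 i \omega + 1}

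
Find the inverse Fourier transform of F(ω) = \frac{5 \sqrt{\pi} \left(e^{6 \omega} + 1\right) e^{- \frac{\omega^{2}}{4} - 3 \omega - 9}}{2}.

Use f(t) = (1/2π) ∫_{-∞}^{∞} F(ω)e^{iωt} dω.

f(t) = 5 e^{- t^{2}} \cos{\left(6 t \right)}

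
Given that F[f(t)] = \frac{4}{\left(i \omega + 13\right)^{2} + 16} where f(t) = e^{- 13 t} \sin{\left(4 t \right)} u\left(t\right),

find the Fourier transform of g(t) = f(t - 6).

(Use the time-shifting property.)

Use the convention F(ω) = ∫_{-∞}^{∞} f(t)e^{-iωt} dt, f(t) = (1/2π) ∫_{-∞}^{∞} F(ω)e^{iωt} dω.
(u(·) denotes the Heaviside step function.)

F[g](ω) = \frac{4 e^{- 6 i \omega}}{\left(i \omega + 13\right)^{2} + 16}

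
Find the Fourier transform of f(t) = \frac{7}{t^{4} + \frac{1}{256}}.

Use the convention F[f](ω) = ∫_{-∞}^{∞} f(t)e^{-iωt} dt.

F(ω) = 448 \pi e^{- \frac{\sqrt{2} \left|{\omega}\right|}{8}} \sin{\left(\frac{\sqrt{2} \left|{\omega}\right|}{8} + \frac{\pi}{4} \right)}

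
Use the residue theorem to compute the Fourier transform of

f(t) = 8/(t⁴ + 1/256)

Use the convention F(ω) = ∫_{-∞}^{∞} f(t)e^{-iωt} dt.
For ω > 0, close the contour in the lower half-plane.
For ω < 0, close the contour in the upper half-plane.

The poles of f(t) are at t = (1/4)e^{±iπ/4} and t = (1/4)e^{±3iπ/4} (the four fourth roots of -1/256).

Let g(z) = f(z)e^{-iωz}; for large |z| the factor e^{-iωz} decays in the lower half-plane when ω > 0 and in the upper half-plane when ω < 0.

Case ω > 0 (lower half-plane, clockwise contour ⇒ F(ω) = -2πi·ΣRes):
  Res_{z = - \frac{\sqrt{2}}{8} - \frac{\sqrt{2} i}{8}} g(z) = \sqrt{2} \left(64 + 64 i\right) e^{\frac{\sqrt{2} \omega \left(-1 + i\right)}{8}}
  Res_{z = \frac{\sqrt{2}}{8} - \frac{\sqrt{2} i}{8}} g(z) = \sqrt{2} \left(-64 + 64 i\right) e^{- \frac{\sqrt{2} \omega \left(1 + i\right)}{8}}
  F(ω) = -2πi·ΣRes = 128 \sqrt{2} \pi \left(\left(1 - i\right) e^{\frac{\sqrt{2} i \omega}{4}} + 1 + i\right) e^{- \frac{\sqrt{2} \omega \left(1 + i\right)}{8}} = 512 \pi e^{- \frac{\sqrt{2} \omega}{8}} \sin{\left(\frac{\sqrt{2} \omega}{8} + \frac{\pi}{4} \right)}

Case ω < 0 (upper half-plane, counterclockwise contour ⇒ F(ω) = +2πi·ΣRes):
  Res_{z = \frac{\sqrt{2}}{8} + \frac{\sqrt{2} i}{8}} g(z) = \sqrt{2} \left(-64 - 64 i\right) e^{\frac{\sqrt{2} \omega \left(1 - i\right)}{8}}
  Res_{z = - \frac{\sqrt{2}}{8} + \frac{\sqrt{2} i}{8}} g(z) = \sqrt{2} \left(64 - 64 i\right) e^{\frac{\sqrt{2} \omega \left(1 + i\right)}{8}}
  F(ω) = 2πi·ΣRes = - 128 \sqrt{2} i \pi \left(\left(1 + i\right) e^{\frac{\sqrt{2} \omega \left(1 - i\right)}{8}} - \left(1 - i\right) e^{\frac{\sqrt{2} \omega \left(1 + i\right)}{8}}\right) = 512 \pi e^{\frac{\sqrt{2} \omega}{8}} \cos{\left(\frac{\sqrt{2} \omega}{8} + \frac{\pi}{4} \right)}

Both cases combine into a single formula in |ω|:

F(ω) = 512 \pi e^{- \frac{\sqrt{2} \left|{\omega}\right|}{8}} \sin{\left(\frac{\sqrt{2} \left|{\omega}\right|}{8} + \frac{\pi}{4} \right)}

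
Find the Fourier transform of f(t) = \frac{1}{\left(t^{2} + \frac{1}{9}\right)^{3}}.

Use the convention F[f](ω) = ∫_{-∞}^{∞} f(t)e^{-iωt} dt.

F(ω) = \frac{27 \pi \left(\omega^{2} + 9 \left|{\omega}\right| + 27\right) e^{- \frac{\left|{\omega}\right|}{3}}}{8}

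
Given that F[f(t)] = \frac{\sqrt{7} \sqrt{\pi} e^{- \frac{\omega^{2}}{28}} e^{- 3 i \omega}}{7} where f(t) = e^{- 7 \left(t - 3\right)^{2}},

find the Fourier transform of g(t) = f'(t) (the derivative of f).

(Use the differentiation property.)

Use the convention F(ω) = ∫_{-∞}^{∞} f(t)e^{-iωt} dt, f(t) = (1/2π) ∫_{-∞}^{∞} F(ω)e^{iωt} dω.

F[g](ω) = \frac{\sqrt{7} i \sqrt{\pi} \omega e^{- \frac{\omega \left(\omega + 84 i\right)}{28}}}{7}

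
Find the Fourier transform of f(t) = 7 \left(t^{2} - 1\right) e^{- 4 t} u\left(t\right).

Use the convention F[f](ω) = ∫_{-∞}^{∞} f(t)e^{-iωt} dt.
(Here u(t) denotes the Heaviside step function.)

F(ω) = \frac{7 \left(2 i \omega - \left(i \omega + 4\right)^{3} + 8\right)}{\left(i \omega + 4\right)^{4}}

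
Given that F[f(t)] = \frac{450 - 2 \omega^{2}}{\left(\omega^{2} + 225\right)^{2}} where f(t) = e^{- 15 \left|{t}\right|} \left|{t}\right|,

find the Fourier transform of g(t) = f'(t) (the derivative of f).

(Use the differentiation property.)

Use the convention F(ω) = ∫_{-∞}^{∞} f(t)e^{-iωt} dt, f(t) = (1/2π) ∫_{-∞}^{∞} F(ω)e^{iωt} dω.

F[g](ω) = - \frac{2 i \omega \left(\omega^{2} - 225\right)}{\left(\omega^{2} + 225\right)^{2}}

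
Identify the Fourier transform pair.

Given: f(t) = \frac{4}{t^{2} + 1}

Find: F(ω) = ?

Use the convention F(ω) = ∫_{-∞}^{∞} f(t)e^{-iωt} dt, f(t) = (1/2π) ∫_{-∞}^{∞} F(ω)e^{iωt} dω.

F(ω) = 4 \pi e^{- \left|{\omega}\right|}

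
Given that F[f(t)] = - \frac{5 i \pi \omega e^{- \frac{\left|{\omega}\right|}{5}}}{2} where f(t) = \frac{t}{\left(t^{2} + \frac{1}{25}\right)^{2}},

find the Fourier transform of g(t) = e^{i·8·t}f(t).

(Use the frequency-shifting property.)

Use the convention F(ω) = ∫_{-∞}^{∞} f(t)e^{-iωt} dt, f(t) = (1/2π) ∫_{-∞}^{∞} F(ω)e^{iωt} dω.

F[g](ω) = \frac{5 i \pi \left(8 - \omega\right) e^{- \frac{\left|{\omega - 8}\right|}{5}}}{2}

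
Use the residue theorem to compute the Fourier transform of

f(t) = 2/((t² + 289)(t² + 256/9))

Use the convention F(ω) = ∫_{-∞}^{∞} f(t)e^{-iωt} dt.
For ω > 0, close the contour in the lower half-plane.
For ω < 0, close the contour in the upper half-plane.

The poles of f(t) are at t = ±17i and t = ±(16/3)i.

Let g(z) = f(z)e^{-iωz}; for large |z| the factor e^{-iωz} decays in the lower half-plane when ω > 0 and in the upper half-plane when ω < 0.

Case ω > 0 (lower half-plane, clockwise contour ⇒ F(ω) = -2πi·ΣRes):
  Res_{z = - 17 i} g(z) = - \frac{9 i e^{- 17 \omega}}{39865}
  Res_{z = - \frac{16 i}{3}} g(z) = \frac{27 i e^{- \frac{16 \omega}{3}}}{37520}
  F(ω) = -2πi·ΣRes = - \frac{18 \pi e^{- 17 \omega}}{39865} + \frac{27 \pi e^{- \frac{16 \omega}{3}}}{18760}

Case ω < 0 (upper half-plane, counterclockwise contour ⇒ F(ω) = +2πi·ΣRes):
  Res_{z = 17 i} g(z) = \frac{9 i e^{17 \omega}}{39865}
  Res_{z = \frac{16 i}{3}} g(z) = - \frac{27 i e^{\frac{16 \omega}{3}}}{37520}
  F(ω) = 2πi·ΣRes = \frac{9 \pi \left(51 e^{\frac{16 \omega}{3}} - 16 e^{17 \omega}\right)}{318920}

Both cases combine into a single formula in |ω|:

F(ω) = - \frac{18 \pi e^{- 17 \left|{\omega}\right|}}{39865} + \frac{27 \pi e^{- \frac{16 \left|{\omega}\right|}{3}}}{18760}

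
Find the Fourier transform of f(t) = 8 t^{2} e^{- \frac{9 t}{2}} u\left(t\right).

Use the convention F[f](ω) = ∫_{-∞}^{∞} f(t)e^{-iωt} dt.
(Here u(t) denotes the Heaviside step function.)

F(ω) = \frac{128}{\left(2 i \omega + 9\right)^{3}}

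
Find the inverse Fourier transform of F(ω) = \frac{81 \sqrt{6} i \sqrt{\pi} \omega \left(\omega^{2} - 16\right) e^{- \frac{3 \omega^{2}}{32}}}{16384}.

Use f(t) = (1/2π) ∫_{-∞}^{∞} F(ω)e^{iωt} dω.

f(t) = 3 t^{3} e^{- \frac{8 t^{2}}{3}}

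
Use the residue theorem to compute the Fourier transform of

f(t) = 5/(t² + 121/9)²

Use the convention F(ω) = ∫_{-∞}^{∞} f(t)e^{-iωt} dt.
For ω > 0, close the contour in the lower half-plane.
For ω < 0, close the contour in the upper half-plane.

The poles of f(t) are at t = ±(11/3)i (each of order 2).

Let g(z) = f(z)e^{-iωz}; for large |z| the factor e^{-iωz} decays in the lower half-plane when ω > 0 and in the upper half-plane when ω < 0.

Case ω > 0 (lower half-plane, clockwise contour ⇒ F(ω) = -2πi·ΣRes):
  Res_{z = - \frac{11 i}{3}} g(z) = \frac{45 i \left(11 \omega + 3\right) e^{- \frac{11 \omega}{3}}}{5324} (pole of order 2)
  F(ω) = -2πi·ΣRes = \frac{45 \pi \left(11 \omega + 3\right) e^{- \frac{11 \omega}{3}}}{2662}

Case ω < 0 (upper half-plane, counterclockwise contour ⇒ F(ω) = +2πi·ΣRes):
  Res_{z = \frac{11 i}{3}} g(z) = \frac{45 i \left(11 \omega - 3\right) e^{\frac{11 \omega}{3}}}{5324} (pole of order 2)
  F(ω) = 2πi·ΣRes = \frac{45 \pi \left(3 - 11 \omega\right) e^{\frac{11 \omega}{3}}}{2662}

Both cases combine into a single formula in |ω|:

F(ω) = \frac{45 \pi \left(11 \left|{\omega}\right| + 3\right) e^{- \frac{11 \left|{\omega}\right|}{3}}}{2662}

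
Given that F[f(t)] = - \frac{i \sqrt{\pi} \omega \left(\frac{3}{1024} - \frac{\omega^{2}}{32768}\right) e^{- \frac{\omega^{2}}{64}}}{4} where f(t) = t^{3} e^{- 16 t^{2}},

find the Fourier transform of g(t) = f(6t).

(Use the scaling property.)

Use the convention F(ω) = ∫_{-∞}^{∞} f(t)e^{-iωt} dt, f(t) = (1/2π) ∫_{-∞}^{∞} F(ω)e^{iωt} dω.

F[g](ω) = \frac{i \sqrt{\pi} \omega \left(\omega^{2} - 3456\right) e^{- \frac{\omega^{2}}{2304}}}{169869312}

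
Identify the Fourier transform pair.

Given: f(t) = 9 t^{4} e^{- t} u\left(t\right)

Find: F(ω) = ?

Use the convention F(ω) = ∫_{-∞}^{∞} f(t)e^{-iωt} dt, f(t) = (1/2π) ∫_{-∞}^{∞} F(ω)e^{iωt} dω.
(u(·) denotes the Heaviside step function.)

F(ω) = \frac{216}{\left(i \omega + 1\right)^{5}}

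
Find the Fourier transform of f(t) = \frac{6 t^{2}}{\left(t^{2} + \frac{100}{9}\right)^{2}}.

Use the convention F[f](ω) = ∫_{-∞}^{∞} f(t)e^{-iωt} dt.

F(ω) = \frac{3 \pi \left(3 - 10 \left|{\omega}\right|\right) e^{- \frac{10 \left|{\omega}\right|}{3}}}{10}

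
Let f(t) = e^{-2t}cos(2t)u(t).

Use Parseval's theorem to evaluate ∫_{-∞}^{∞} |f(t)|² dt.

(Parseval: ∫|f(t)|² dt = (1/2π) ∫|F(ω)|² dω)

∫|f(t)|² dt = \frac{3}{16}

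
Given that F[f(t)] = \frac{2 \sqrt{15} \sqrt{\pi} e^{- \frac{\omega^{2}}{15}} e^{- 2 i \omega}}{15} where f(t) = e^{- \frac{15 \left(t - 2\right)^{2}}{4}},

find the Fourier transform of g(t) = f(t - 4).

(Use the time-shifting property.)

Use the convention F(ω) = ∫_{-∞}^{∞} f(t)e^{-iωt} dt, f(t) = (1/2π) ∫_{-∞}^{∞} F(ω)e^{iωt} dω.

F[g](ω) = \frac{2 \sqrt{15} \sqrt{\pi} e^{- \frac{\omega \left(\omega + 90 i\right)}{15}}}{15}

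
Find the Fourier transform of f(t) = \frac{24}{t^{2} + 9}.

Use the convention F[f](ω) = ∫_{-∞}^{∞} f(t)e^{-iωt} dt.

F(ω) = 8 \pi e^{- 3 \left|{\omega}\right|}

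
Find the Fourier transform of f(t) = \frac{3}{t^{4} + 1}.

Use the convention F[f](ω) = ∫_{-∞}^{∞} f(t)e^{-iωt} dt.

F(ω) = 3 \pi e^{- \frac{\sqrt{2} \left|{\omega}\right|}{2}} \sin{\left(\frac{\sqrt{2} \left|{\omega}\right|}{2} + \frac{\pi}{4} \right)}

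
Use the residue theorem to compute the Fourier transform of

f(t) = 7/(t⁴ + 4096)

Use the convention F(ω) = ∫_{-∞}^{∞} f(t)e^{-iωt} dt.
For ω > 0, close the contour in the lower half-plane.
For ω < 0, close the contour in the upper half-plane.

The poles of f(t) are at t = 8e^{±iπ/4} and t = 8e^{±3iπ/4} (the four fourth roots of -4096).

Let g(z) = f(z)e^{-iωz}; for large |z| the factor e^{-iωz} decays in the lower half-plane when ω > 0 and in the upper half-plane when ω < 0.

Case ω > 0 (lower half-plane, clockwise contour ⇒ F(ω) = -2πi·ΣRes):
  Res_{z = - 4 \sqrt{2} - 4 \sqrt{2} i} g(z) = \frac{7 \sqrt{2} i \left(1 - i\right) e^{4 \sqrt{2} \omega \left(-1 + i\right)}}{4096}
  Res_{z = 4 \sqrt{2} - 4 \sqrt{2} i} g(z) = \frac{7 \sqrt{2} i \left(1 + i\right) e^{- 4 \sqrt{2} \omega \left(1 + i\right)}}{4096}
  F(ω) = -2πi·ΣRes = \frac{7 \sqrt{2} \pi \left(1 - i\right) \left(e^{8 \sqrt{2} i \omega} + i\right) e^{- 4 \sqrt{2} \omega \left(1 + i\right)}}{2048} = \frac{7 \sqrt{2} \pi \left(\sin{\left(4 \sqrt{2} \omega \right)} + \cos{\left(4 \sqrt{2} \omega \right)}\right) e^{- 4 \sqrt{2} \omega}}{1024}

Case ω < 0 (upper half-plane, counterclockwise contour ⇒ F(ω) = +2πi·ΣRes):
  Res_{z = 4 \sqrt{2} + 4 \sqrt{2} i} g(z) = \frac{7 \sqrt{2} i \left(-1 + i\right) e^{4 \sqrt{2} \omega \left(1 - i\right)}}{4096}
  Res_{z = - 4 \sqrt{2} + 4 \sqrt{2} i} g(z) = \frac{7 \sqrt{2} \left(1 - i\right) e^{4 \sqrt{2} \omega \left(1 + i\right)}}{4096}
  F(ω) = 2πi·ΣRes = - \frac{7 \sqrt{2} i \pi \left(i \left(1 - i\right) e^{4 \sqrt{2} \omega \left(1 - i\right)} - \left(1 - i\right) e^{4 \sqrt{2} \omega \left(1 + i\right)}\right)}{2048} = \frac{7 \sqrt{2} \pi \left(- \sin{\left(4 \sqrt{2} \omega \right)} + \cos{\left(4 \sqrt{2} \omega \right)}\right) e^{4 \sqrt{2} \omega}}{1024}

Both cases combine into a single formula in |ω|:

F(ω) = \frac{7 \sqrt{2} \pi \left(\sin{\left(4 \sqrt{2} \left|{\omega}\right| \right)} + \cos{\left(4 \sqrt{2} \left|{\omega}\right| \right)}\right) e^{- 4 \sqrt{2} \left|{\omega}\right|}}{1024}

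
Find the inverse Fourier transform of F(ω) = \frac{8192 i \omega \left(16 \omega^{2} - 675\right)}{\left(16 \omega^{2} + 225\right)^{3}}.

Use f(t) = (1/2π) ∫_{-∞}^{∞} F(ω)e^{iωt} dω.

f(t) = 8 t e^{- \frac{15 \left|{t}\right|}{4}} \left|{t}\right|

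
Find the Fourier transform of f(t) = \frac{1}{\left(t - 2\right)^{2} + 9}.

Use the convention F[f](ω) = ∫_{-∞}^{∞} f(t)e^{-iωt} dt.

F(ω) = \frac{\pi e^{- 2 i \omega - 3 \left|{\omega}\right|}}{3}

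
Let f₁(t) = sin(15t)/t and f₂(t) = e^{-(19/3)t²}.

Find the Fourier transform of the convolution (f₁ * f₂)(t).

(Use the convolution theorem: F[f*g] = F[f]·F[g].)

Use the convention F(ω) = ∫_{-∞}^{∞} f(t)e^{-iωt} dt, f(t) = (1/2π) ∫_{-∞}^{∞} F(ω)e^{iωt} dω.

F[f₁*f₂](ω) = \begin{cases} \frac{\sqrt{57} \pi^{\frac{3}{2}} e^{- \frac{3 \omega^{2}}{76}}}{19} & \text{for}\: \omega > -15 \wedge \omega < 15 \\0 & \text{otherwise} \end{cases}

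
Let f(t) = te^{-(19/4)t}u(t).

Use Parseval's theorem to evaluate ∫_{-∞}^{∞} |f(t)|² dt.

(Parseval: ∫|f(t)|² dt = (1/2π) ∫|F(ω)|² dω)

∫|f(t)|² dt = \frac{16}{6859}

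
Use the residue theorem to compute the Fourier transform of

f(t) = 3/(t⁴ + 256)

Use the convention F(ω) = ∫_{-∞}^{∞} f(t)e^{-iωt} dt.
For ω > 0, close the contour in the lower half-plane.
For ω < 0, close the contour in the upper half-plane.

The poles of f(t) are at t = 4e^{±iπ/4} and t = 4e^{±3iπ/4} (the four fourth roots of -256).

Let g(z) = f(z)e^{-iωz}; for large |z| the factor e^{-iωz} decays in the lower half-plane when ω > 0 and in the upper half-plane when ω < 0.

Case ω > 0 (lower half-plane, clockwise contour ⇒ F(ω) = -2πi·ΣRes):
  Res_{z = - 2 \sqrt{2} - 2 \sqrt{2} i} g(z) = \frac{3 \sqrt{2} i \left(1 - i\right) e^{2 \sqrt{2} \omega \left(-1 + i\right)}}{512}
  Res_{z = 2 \sqrt{2} - 2 \sqrt{2} i} g(z) = \frac{3 \sqrt{2} i \left(1 + i\right) e^{- 2 \sqrt{2} \omega \left(1 + i\right)}}{512}
  F(ω) = -2πi·ΣRes = \frac{3 \sqrt{2} \pi \left(1 - i\right) \left(e^{4 \sqrt{2} i \omega} + i\right) e^{- 2 \sqrt{2} \omega \left(1 + i\right)}}{256} = \frac{3 \pi e^{- 2 \sqrt{2} \omega} \sin{\left(2 \sqrt{2} \omega + \frac{\pi}{4} \right)}}{64}

Case ω < 0 (upper half-plane, counterclockwise contour ⇒ F(ω) = +2πi·ΣRes):
  Res_{z = 2 \sqrt{2} + 2 \sqrt{2} i} g(z) = \frac{3 \sqrt{2} i \left(-1 + i\right) e^{2 \sqrt{2} \omega \left(1 - i\right)}}{512}
  Res_{z = - 2 \sqrt{2} + 2 \sqrt{2} i} g(z) = \frac{3 \sqrt{2} \left(1 - i\right) e^{2 \sqrt{2} \omega \left(1 + i\right)}}{512}
  F(ω) = 2πi·ΣRes = - \frac{3 \sqrt{2} i \pi \left(i \left(1 - i\right) e^{2 \sqrt{2} \omega \left(1 - i\right)} - \left(1 - i\right) e^{2 \sqrt{2} \omega \left(1 + i\right)}\right)}{256} = \frac{3 \pi e^{2 \sqrt{2} \omega} \cos{\left(2 \sqrt{2} \omega + \frac{\pi}{4} \right)}}{64}

Both cases combine into a single formula in |ω|:

F(ω) = \frac{3 \pi e^{- 2 \sqrt{2} \left|{\omega}\right|} \sin{\left(2 \sqrt{2} \left|{\omega}\right| + \frac{\pi}{4} \right)}}{64}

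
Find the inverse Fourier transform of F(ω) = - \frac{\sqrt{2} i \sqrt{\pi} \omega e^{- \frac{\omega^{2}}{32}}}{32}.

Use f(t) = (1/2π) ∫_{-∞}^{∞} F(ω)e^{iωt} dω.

f(t) = 2 t e^{- 8 t^{2}}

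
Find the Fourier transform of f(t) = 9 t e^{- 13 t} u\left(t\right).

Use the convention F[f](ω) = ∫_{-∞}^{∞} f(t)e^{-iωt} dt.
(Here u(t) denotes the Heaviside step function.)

F(ω) = \frac{9}{\left(i \omega + 13\right)^{2}}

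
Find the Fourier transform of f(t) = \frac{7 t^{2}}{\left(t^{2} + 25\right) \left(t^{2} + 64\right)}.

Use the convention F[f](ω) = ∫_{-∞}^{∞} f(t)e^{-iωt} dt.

F(ω) = \frac{7 \pi \left(8 - 5 e^{3 \left|{\omega}\right|}\right) e^{- 8 \left|{\omega}\right|}}{39}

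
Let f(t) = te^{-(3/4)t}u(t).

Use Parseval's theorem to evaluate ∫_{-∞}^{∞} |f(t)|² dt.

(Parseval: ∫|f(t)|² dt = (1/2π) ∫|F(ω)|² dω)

∫|f(t)|² dt = \frac{16}{27}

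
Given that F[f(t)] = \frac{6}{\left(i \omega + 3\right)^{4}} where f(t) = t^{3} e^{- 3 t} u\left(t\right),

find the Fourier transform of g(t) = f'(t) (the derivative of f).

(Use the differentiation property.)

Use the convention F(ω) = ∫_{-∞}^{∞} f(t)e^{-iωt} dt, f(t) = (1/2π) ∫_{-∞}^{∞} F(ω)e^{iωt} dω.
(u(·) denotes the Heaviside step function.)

F[g](ω) = \frac{6 i \omega}{\left(i \omega + 3\right)^{4}}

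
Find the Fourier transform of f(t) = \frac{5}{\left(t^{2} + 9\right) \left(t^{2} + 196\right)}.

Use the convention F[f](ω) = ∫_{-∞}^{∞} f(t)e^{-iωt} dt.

F(ω) = \frac{5 \pi \left(14 e^{11 \left|{\omega}\right|} - 3\right) e^{- 14 \left|{\omega}\right|}}{7854}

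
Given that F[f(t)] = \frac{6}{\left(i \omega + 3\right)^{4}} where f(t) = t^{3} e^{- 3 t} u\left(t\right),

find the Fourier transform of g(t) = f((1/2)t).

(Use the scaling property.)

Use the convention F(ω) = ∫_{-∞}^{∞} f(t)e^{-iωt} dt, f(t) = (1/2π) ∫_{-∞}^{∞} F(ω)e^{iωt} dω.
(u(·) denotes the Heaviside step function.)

F[g](ω) = \frac{12}{\left(2 i \omega + 3\right)^{4}}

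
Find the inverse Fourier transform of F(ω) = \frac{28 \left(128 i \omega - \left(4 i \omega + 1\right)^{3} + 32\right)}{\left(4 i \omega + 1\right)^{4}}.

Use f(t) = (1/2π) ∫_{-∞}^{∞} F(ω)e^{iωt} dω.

f(t) = 7 \left(t^{2} - 1\right) e^{- \frac{t}{4}} u\left(t\right)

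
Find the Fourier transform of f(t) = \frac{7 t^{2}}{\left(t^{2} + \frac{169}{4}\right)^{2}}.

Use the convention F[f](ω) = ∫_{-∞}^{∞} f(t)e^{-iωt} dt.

F(ω) = \frac{7 \pi \left(2 - 13 \left|{\omega}\right|\right) e^{- \frac{13 \left|{\omega}\right|}{2}}}{26}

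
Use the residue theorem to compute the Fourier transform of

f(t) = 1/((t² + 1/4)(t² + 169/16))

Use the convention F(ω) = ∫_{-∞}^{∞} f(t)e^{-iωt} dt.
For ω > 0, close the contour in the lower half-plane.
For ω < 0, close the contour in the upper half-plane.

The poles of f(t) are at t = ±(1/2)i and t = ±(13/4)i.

Let g(z) = f(z)e^{-iωz}; for large |z| the factor e^{-iωz} decays in the lower half-plane when ω > 0 and in the upper half-plane when ω < 0.

Case ω > 0 (lower half-plane, clockwise contour ⇒ F(ω) = -2πi·ΣRes):
  Res_{z = - \frac{i}{2}} g(z) = \frac{16 i e^{- \frac{\omega}{2}}}{165}
  Res_{z = - \frac{13 i}{4}} g(z) = - \frac{32 i e^{- \frac{13 \omega}{4}}}{2145}
  F(ω) = -2πi·ΣRes = \frac{32 \pi e^{- \frac{\omega}{2}}}{165} - \frac{64 \pi e^{- \frac{13 \omega}{4}}}{2145}

Case ω < 0 (upper half-plane, counterclockwise contour ⇒ F(ω) = +2πi·ΣRes):
  Res_{z = \frac{i}{2}} g(z) = - \frac{16 i e^{\frac{\omega}{2}}}{165}
  Res_{z = \frac{13 i}{4}} g(z) = \frac{32 i e^{\frac{13 \omega}{4}}}{2145}
  F(ω) = 2πi·ΣRes = \frac{32 \pi \left(- 2 e^{\frac{13 \omega}{4}} + 13 e^{\frac{\omega}{2}}\right)}{2145}

Both cases combine into a single formula in |ω|:

F(ω) = \frac{32 \pi e^{- \frac{\left|{\omega}\right|}{2}}}{165} - \frac{64 \pi e^{- \frac{13 \left|{\omega}\right|}{4}}}{2145}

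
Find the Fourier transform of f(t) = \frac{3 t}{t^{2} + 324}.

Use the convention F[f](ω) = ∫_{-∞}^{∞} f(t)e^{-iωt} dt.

F(ω) = - 3 i \pi e^{- 18 \left|{\omega}\right|} \operatorname{sign}{\left(\omega \right)}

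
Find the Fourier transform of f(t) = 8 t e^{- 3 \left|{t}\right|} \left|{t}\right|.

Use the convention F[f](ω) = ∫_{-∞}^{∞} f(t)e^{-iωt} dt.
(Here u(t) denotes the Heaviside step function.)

F(ω) = \frac{32 i \omega \left(\omega^{2} - 27\right)}{\left(\omega^{2} + 9\right)^{3}}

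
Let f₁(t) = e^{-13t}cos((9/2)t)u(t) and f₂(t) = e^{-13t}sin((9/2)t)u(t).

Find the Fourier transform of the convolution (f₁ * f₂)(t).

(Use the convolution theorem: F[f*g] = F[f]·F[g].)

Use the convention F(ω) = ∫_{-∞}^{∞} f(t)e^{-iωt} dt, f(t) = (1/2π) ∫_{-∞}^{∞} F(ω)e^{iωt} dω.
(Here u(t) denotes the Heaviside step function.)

F[f₁*f₂](ω) = \frac{72 \left(i \omega + 13\right)}{\left(4 \left(i \omega + 13\right)^{2} + 81\right)^{2}}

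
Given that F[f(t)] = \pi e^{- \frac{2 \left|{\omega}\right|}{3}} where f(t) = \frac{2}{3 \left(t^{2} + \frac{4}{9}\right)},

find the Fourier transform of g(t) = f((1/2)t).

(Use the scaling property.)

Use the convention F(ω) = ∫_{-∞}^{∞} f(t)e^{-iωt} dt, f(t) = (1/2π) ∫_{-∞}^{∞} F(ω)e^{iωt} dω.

F[g](ω) = 2 \pi e^{- \frac{4 \left|{\omega}\right|}{3}}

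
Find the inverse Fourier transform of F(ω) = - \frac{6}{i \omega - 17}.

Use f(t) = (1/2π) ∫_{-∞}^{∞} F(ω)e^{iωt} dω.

f(t) = 6 e^{17 t} u\left(- t\right)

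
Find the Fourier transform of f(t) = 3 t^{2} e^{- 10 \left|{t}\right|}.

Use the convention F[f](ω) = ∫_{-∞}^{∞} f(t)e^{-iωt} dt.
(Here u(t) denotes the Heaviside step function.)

F(ω) = \frac{120 \left(100 - 3 \omega^{2}\right)}{\left(\omega^{2} + 100\right)^{3}}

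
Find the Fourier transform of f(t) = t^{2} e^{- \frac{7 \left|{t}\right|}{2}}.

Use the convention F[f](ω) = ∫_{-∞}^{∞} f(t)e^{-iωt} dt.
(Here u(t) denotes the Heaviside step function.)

F(ω) = \frac{224 \left(49 - 12 \omega^{2}\right)}{\left(4 \omega^{2} + 49\right)^{3}}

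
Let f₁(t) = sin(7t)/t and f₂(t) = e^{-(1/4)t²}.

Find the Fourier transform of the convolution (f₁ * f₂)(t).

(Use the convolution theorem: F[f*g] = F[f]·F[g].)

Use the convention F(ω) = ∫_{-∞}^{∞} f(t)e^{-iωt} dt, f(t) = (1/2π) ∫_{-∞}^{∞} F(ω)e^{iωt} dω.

F[f₁*f₂](ω) = \begin{cases} 2 \pi^{\frac{3}{2}} e^{- \omega^{2}} & \text{for}\: \omega > -7 \wedge \omega < 7 \\0 & \text{otherwise} \end{cases}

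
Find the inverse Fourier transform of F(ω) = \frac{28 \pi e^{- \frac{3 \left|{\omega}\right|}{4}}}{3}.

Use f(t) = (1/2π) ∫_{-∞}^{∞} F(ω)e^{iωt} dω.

f(t) = \frac{7}{t^{2} + \frac{9}{16}}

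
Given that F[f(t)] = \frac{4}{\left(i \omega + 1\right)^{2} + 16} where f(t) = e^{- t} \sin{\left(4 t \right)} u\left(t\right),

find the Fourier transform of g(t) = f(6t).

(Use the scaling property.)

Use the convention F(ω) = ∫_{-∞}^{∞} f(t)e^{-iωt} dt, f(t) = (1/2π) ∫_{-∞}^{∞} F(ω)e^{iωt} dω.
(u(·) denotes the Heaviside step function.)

F[g](ω) = \frac{24}{\left(i \omega + 6\right)^{2} + 576}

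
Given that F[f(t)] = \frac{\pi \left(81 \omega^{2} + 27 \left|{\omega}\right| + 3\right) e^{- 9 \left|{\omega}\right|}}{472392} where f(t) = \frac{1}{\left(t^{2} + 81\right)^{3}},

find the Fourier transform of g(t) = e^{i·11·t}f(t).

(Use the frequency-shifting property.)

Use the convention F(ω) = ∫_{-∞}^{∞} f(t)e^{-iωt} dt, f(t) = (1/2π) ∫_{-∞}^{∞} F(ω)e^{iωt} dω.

F[g](ω) = \frac{\pi \left(27 \left(\omega - 11\right)^{2} + 9 \left|{\omega - 11}\right| + 1\right) e^{- 9 \left|{\omega - 11}\right|}}{157464}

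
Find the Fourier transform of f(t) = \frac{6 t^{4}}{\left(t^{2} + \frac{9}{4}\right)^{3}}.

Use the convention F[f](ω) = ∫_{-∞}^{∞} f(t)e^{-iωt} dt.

F(ω) = \frac{3 \pi \left(3 \omega^{2} - 10 \left|{\omega}\right| + 4\right) e^{- \frac{3 \left|{\omega}\right|}{2}}}{8}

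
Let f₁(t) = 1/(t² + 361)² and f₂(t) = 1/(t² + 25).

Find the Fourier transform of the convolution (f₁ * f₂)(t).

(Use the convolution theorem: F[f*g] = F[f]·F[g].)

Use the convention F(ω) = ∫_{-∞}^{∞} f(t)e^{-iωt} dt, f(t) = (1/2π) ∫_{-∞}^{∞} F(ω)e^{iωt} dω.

F[f₁*f₂](ω) = \frac{\pi^{2} \left(19 \left|{\omega}\right| + 1\right) e^{- 24 \left|{\omega}\right|}}{68590}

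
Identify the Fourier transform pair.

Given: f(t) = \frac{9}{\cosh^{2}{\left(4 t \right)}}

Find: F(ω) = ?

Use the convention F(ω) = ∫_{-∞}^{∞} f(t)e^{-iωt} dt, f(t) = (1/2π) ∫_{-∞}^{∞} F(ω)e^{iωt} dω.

F(ω) = \frac{9 \pi \omega}{16 \sinh{\left(\frac{\pi \omega}{8} \right)}}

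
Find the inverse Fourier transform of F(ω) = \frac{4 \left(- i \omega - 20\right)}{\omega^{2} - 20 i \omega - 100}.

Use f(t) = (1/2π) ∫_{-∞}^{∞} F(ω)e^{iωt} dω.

f(t) = 4 \left(10 t + 1\right) e^{- 10 t} u\left(t\right)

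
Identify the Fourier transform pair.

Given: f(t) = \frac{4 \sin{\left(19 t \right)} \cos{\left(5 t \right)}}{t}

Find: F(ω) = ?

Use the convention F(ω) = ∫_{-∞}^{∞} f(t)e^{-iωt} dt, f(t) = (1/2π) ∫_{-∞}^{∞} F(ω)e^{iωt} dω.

F(ω) = \begin{cases} 4 \pi & \text{for}\: \omega > -14 \wedge \omega < 14 \\2 \pi & \text{for}\: \omega > -24 \wedge \omega < 24 \\0 & \text{otherwise} \end{cases}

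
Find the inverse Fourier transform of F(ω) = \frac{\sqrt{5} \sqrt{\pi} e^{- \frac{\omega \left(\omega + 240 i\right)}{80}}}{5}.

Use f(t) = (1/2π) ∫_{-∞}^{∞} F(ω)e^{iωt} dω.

f(t) = 2 e^{- 20 \left(t - 3\right)^{2}}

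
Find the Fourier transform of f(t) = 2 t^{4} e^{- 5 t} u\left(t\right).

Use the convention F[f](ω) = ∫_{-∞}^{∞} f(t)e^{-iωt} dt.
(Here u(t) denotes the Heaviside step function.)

F(ω) = \frac{48}{\left(i \omega + 5\right)^{5}}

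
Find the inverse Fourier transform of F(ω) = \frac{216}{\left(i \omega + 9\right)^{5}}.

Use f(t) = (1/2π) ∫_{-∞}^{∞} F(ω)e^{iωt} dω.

f(t) = 9 t^{4} e^{- 9 t} u\left(t\right)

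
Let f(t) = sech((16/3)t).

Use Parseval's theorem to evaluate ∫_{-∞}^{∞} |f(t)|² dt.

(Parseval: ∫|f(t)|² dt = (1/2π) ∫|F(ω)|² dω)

∫|f(t)|² dt = \frac{3}{8}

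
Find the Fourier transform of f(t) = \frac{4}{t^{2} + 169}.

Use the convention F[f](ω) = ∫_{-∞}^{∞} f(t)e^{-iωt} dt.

F(ω) = \frac{4 \pi e^{- 13 \left|{\omega}\right|}}{13}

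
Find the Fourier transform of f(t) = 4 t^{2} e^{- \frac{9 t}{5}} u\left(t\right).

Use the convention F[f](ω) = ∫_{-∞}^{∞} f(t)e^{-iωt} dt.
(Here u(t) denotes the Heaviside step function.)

F(ω) = \frac{1000}{\left(5 i \omega + 9\right)^{3}}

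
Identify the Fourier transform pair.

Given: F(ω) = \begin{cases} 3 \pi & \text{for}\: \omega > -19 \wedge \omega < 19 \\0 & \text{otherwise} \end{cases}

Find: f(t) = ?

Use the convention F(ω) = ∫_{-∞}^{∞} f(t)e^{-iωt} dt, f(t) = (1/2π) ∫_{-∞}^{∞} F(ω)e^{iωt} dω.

f(t) = \frac{3 \sin{\left(19 t \right)}}{t}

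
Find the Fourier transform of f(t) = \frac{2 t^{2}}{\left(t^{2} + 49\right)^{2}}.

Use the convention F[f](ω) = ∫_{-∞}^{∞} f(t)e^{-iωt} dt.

F(ω) = \frac{\pi \left(1 - 7 \left|{\omega}\right|\right) e^{- 7 \left|{\omega}\right|}}{7}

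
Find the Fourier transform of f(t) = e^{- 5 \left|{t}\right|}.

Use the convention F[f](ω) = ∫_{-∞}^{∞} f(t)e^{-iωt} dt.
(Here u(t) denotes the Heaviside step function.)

F(ω) = \frac{10}{\omega^{2} + 25}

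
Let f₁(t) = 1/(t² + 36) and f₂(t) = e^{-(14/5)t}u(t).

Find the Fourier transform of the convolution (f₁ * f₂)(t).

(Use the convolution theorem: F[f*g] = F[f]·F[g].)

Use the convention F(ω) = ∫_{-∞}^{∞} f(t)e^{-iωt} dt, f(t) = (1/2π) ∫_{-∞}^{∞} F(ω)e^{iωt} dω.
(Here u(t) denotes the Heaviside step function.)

F[f₁*f₂](ω) = \frac{5 \pi e^{- 6 \left|{\omega}\right|}}{6 \left(5 i \omega + 14\right)}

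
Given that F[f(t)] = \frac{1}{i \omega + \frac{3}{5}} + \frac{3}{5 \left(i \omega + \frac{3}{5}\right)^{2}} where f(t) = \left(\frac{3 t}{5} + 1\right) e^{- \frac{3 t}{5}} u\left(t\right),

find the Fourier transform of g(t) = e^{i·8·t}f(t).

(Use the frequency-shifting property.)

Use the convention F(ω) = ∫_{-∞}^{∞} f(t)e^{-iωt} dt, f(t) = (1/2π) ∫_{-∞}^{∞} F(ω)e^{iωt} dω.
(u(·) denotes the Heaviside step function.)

F[g](ω) = \frac{- 25 i \omega - 30 + 200 i}{25 \omega^{2} + \omega \left(-400 - 30 i\right) + 1591 + 240 i}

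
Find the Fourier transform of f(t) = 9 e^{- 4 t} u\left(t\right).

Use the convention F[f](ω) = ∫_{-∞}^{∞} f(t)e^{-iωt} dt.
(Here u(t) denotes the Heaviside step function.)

F(ω) = \frac{9}{i \omega + 4}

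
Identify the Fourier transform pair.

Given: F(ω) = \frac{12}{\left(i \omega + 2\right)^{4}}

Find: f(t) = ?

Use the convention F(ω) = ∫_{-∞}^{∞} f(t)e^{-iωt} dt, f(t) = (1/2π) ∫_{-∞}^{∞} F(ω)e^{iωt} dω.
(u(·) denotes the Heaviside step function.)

f(t) = 2 t^{3} e^{- 2 t} u\left(t\right)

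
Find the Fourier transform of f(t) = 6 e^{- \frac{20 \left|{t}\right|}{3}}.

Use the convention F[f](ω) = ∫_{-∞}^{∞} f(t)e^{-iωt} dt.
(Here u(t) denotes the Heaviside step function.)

F(ω) = \frac{720}{9 \omega^{2} + 400}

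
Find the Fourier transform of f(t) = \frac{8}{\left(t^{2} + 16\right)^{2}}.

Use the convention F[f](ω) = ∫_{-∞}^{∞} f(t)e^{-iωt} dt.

F(ω) = \frac{\pi \left(4 \left|{\omega}\right| + 1\right) e^{- 4 \left|{\omega}\right|}}{16}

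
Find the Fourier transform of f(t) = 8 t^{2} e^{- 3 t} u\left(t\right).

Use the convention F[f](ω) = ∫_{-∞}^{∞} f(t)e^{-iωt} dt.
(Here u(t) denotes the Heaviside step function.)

F(ω) = \frac{16}{\left(i \omega + 3\right)^{3}}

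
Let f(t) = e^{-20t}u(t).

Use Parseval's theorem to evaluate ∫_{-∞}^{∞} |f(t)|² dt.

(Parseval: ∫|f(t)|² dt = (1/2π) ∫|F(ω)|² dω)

∫|f(t)|² dt = \frac{1}{40}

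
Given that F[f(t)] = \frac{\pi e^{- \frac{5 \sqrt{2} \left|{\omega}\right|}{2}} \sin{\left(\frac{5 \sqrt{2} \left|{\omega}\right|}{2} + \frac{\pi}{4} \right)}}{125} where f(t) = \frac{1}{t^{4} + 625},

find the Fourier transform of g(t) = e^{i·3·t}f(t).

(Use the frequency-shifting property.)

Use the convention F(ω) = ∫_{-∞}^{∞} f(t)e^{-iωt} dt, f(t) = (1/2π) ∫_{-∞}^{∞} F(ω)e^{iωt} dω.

F[g](ω) = \frac{\pi e^{- \frac{5 \sqrt{2} \left|{\omega - 3}\right|}{2}} \sin{\left(\frac{5 \sqrt{2} \left|{\omega - 3}\right|}{2} + \frac{\pi}{4} \right)}}{125}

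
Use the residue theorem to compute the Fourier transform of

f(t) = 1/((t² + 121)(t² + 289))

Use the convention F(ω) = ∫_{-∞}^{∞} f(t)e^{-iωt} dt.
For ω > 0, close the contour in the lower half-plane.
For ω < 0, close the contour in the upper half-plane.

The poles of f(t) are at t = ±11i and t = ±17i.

Let g(z) = f(z)e^{-iωz}; for large |z| the factor e^{-iωz} decays in the lower half-plane when ω > 0 and in the upper half-plane when ω < 0.

Case ω > 0 (lower half-plane, clockwise contour ⇒ F(ω) = -2πi·ΣRes):
  Res_{z = - 11 i} g(z) = \frac{i e^{- 11 \omega}}{3696}
  Res_{z = - 17 i} g(z) = - \frac{i e^{- 17 \omega}}{5712}
  F(ω) = -2πi·ΣRes = \frac{\pi \left(17 e^{6 \omega} - 11\right) e^{- 17 \omega}}{31416}

Case ω < 0 (upper half-plane, counterclockwise contour ⇒ F(ω) = +2πi·ΣRes):
  Res_{z = 11 i} g(z) = - \frac{i e^{11 \omega}}{3696}
  Res_{z = 17 i} g(z) = \frac{i e^{17 \omega}}{5712}
  F(ω) = 2πi·ΣRes = \frac{\pi \left(17 - 11 e^{6 \omega}\right) e^{11 \omega}}{31416}

Both cases combine into a single formula in |ω|:

F(ω) = \frac{\pi \left(17 e^{6 \left|{\omega}\right|} - 11\right) e^{- 17 \left|{\omega}\right|}}{31416}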